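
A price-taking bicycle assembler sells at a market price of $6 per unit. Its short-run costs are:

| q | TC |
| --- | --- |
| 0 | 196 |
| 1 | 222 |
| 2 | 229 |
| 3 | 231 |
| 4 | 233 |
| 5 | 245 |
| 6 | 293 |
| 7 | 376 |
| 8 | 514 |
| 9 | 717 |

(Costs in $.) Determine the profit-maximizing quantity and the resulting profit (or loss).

q = 0 (shut down); profit = -$196

Compute π = P·q − TC at each output: q=0: -196; q=1: -216; q=2: -217; q=3: -213; q=4: -209; q=5: -215; q=6: -257; q=7: -334; q=8: -466; q=9: -663.
Profit is highest at q = 0. Equivalently, the lowest AVC in the table is 37/4 ≈ $9.25 at q = 4, and P = $6 falls below it — price never covers variable cost, so the firm shuts down and loses only its fixed cost.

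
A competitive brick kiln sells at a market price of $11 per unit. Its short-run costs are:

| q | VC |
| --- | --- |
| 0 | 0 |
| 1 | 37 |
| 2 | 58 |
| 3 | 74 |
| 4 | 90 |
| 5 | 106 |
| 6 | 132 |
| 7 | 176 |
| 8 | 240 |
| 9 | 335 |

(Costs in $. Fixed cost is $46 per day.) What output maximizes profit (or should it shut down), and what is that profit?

q = 0 (shut down); profit = -$46

Profit at each row (π = 11q − TC): q=0: -46; q=1: -72; q=2: -82; q=3: -87; q=4: -92; q=5: -97; q=6: -112; q=7: -145; q=8: -198; q=9: -282.
Profit is highest at q = 0. Equivalently, the lowest AVC in the table is 106/5 ≈ $21.20 at q = 5, and P = $11 falls below it — price never covers variable cost, so the firm shuts down and loses only its fixed cost.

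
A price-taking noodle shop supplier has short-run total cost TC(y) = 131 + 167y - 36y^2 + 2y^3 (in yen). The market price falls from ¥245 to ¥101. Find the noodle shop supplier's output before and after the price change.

Output falls from 13 to 11

AVC = 167 - 36y + 2y^2, minimized at y = 9 where min AVC = ¥5. MC = 167 - 72y + 6y^2.
With P = ¥245 above the shutdown price, P = MC gives y = 13.
At P = ¥101 ≥ min AVC, set P = MC: y = 11. The firm stays open but cuts output.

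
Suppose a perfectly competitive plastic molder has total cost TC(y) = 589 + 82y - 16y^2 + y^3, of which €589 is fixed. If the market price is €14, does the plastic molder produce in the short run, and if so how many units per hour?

Shut down

Strip out fixed cost: VC = 82y - 16y^2 + y^3. Then AVC = 82 - 16y + y^2 and MC = 82 - 32y + 3y^2.
AVC hits its minimum where MC = AVC, at y = 8, giving min AVC = 82 - 16·8 + 8^2 = €18.
With P < min AVC (€14 < €18), every unit sold adds to the loss.
The firm minimizes its loss by shutting down and losing only its fixed cost of €589.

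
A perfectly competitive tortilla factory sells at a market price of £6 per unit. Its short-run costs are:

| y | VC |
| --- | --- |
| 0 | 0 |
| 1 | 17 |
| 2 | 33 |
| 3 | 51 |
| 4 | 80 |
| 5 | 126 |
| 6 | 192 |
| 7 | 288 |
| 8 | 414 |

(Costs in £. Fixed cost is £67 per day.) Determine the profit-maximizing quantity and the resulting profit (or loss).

Tabulate TR − TC: y=0: -67; y=1: -78; y=2: -88; y=3: -100; y=4: -123; y=5: -163; y=6: -223; y=7: -313; y=8: -433.
Profit is highest at y = 0. Equivalently, the lowest AVC in the table is 33/2 ≈ £16.50 at y = 2, and P = £6 falls below it — price never covers variable cost, so the firm shuts down and loses only its fixed cost.

y = 0 (shut down); profit = -£67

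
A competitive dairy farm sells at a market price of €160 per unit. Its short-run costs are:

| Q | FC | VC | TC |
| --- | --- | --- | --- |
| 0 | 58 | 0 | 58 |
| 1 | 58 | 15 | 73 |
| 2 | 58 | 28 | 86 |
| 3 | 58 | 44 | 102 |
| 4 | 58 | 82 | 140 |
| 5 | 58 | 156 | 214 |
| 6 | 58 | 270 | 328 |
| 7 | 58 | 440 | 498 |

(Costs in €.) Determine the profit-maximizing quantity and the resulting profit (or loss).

Q = 6; profit = €632

Profit at each row (π = 160Q − TC): Q=0: -58; Q=1: 87; Q=2: 234; Q=3: 378; Q=4: 500; Q=5: 586; Q=6: 632; Q=7: 622.
Profit is maximized at Q = 6. AVC there is 270/6 = €45 ≤ P, so producing beats shutting down (which would give -€58).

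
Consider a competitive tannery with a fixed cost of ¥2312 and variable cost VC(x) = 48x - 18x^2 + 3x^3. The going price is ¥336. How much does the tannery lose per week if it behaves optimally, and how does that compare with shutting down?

AVC = 48 - 18x + 3x^2 has its minimum ¥21 at x = 3; price ¥336 clears that bar, so the firm operates.
With MC = 48 - 36x + 9x^2, P = MC on the upward-sloping part at x* = 8.
TR = 336·8 = 2688. TC = 2312 + 768 = 3080. Profit = 2688 − 3080 = -¥392.
That loss of ¥392 beats the ¥2312 the firm would lose by shutting down; producing recovers ¥1920 of fixed cost.

Profit = -¥392 at x = 8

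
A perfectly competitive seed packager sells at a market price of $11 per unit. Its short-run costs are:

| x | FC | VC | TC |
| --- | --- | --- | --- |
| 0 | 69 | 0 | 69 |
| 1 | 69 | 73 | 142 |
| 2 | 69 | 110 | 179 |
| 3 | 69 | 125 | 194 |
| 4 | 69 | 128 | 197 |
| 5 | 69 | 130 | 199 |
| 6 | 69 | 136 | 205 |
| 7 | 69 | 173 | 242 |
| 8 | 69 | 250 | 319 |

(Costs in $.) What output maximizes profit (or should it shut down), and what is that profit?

Compute π = P·x − TC at each output: x=0: -69; x=1: -131; x=2: -157; x=3: -161; x=4: -153; x=5: -144; x=6: -139; x=7: -165; x=8: -231.
Profit is highest at x = 0. Equivalently, the lowest AVC in the table is 136/6 ≈ $22.67 at x = 6, and P = $11 falls below it — price never covers variable cost, so the firm shuts down and loses only its fixed cost.

x = 0 (shut down); profit = -$69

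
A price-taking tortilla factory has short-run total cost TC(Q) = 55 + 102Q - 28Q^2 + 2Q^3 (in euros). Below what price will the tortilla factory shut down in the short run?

Short-run supply begins at min AVC. From VC = 102Q - 28Q^2 + 2Q^3, AVC = 102 - 28Q + 2Q^2.
At the minimum of AVC, MC = AVC. MC = 102 - 56Q + 6Q^2; setting MC = AVC gives 4Q^2 - 28Q = 0, so Q = 7. min AVC = 4.
For P < €4 the firm produces nothing.

€4 per unit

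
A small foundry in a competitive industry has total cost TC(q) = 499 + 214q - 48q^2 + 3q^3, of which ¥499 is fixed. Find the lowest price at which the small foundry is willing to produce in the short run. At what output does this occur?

The firm shuts down when price falls below the minimum of average variable cost. AVC = VC/q = 214 - 48q + 3q^2.
At the minimum of AVC, MC = AVC. MC = 214 - 96q + 9q^2; setting MC = AVC gives 6q^2 - 48q = 0, so q = 8. min AVC = 22.
So the shutdown price is ¥22.

¥22 per unit, at q = 8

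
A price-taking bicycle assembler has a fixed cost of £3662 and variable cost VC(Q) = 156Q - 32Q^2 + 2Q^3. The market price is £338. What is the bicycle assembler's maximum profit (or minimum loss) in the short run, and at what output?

AVC = 156 - 32Q + 2Q^2 has its minimum £28 at Q = 8; price £338 clears that bar, so the firm operates.
MC = 156 - 64Q + 6Q^2. Setting P = MC and taking the root on the rising branch gives Q* = 13.
TR = 338·13 = 4394. TC = 3662 + 1014 = 4676. Profit = 4394 − 4676 = -£282.
That loss of £282 beats the £3662 the firm would lose by shutting down; producing recovers £3380 of fixed cost.

Profit = -£282 at Q = 13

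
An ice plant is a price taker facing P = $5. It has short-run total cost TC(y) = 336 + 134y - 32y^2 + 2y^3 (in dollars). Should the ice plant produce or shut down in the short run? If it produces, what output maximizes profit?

Shut down

Variable cost is VC = 134y - 32y^2 + 2y^3, so AVC = VC/y = 134 - 32y + 2y^2 and MC = dTC/dy = 134 - 64y + 6y^2.
AVC hits its minimum where MC = AVC, at y = 8, giving min AVC = 134 - 32·8 + 2·8^2 = $6.
Since P = $5 < min AVC = $6, price fails to cover variable cost at any output.
The firm minimizes its loss by shutting down and losing only its fixed cost of $336.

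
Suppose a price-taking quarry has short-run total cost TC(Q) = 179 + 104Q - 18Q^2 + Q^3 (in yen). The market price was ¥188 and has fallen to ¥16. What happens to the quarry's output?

MC = 104 - 36Q + 3Q^2; the shutdown threshold is min AVC = ¥23 (at Q = 9).
At P = ¥188 ≥ min AVC, set P = MC on the rising branch: Q = 14.
At P = ¥16 < min AVC = ¥23, price no longer covers variable cost at any output, so the firm shuts down: Q = 0.

Output falls from 14 to 0 (the firm shuts down)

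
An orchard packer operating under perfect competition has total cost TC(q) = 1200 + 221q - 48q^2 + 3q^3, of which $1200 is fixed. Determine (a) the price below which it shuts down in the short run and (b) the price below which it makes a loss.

Shutdown price = $29; break-even price = $161

Shutdown price = min AVC. AVC = 221 - 48q + 3q^2, with vertex at q = 8 and minimum $29.
ATC = 1200/q + 221 - 48q + 3q^2. Setting dATC/dq = −1200/q^2 − 48 + 6q = 0 gives q = 10 (since 6·10^3 − 48·10^2 = 1200).
min ATC = 1200/10 + 221 − 48·10 + 3·10^2 = $161. That is the break-even price.
Between these two prices the firm operates at a loss; above $161 it earns a profit.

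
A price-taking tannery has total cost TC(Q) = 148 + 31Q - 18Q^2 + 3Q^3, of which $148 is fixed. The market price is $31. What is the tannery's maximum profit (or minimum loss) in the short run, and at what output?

Profit = -$52 at Q = 4

AVC = 31 - 18Q + 3Q^2; min AVC = $4 at Q = 3. Since P = $31 ≥ min AVC, the firm produces.
With MC = 31 - 36Q + 9Q^2, P = MC on the upward-sloping part at Q* = 4.
TR = 31·4 = 124. TC = 148 + 28 = 176. Profit = 124 − 176 = -$52.
By producing, the firm covers all variable cost plus $96 of fixed cost; shutting down would lose the full $148.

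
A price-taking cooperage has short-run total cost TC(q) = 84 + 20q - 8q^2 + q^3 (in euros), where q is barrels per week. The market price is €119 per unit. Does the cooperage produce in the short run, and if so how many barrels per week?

Produce at q = 9

Strip out fixed cost: VC = 20q - 8q^2 + q^3. Then AVC = 20 - 8q + q^2 and MC = 20 - 16q + 3q^2.
The AVC parabola has its vertex at q = 8/2 = 4, where AVC = 20 - 8·4 + 4^2 = €4.
P = €119 exceeds min AVC = €4, so the firm stays open.
P = MC gives -99 - 16q + 3q^2 = 0, with roots -11/3 and 9. Take the larger (rising MC): q* = 9.
Check: AVC at q = 9 is €29 ≤ P, so revenue covers variable cost.
Profit = P·q − TC = 119·9 − 345 = €726.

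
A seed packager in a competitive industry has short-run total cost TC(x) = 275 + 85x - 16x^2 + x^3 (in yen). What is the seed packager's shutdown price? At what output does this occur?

Short-run supply begins at min AVC. From VC = 85x - 16x^2 + x^3, AVC = 85 - 16x + x^2.
dAVC/dx = -16 + 2x = 0 gives x = 8. min AVC = 85 - 16·8 + 8^2 = 21.
The firm shuts down for any P below ¥21.

¥21 per unit, at x = 8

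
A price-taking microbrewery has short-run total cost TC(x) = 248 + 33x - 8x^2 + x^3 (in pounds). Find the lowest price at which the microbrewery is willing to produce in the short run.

£17 per unit

The shutdown price is the minimum of AVC. VC = 33x - 8x^2 + x^3, so AVC = 33 - 8x + x^2.
At the minimum of AVC, MC = AVC. MC = 33 - 16x + 3x^2; setting MC = AVC gives 2x^2 - 8x = 0, so x = 4. min AVC = 17.
For P < £17 the firm produces nothing.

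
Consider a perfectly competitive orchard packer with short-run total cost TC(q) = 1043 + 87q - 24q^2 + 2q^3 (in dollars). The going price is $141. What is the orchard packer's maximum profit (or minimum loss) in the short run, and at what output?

Profit = -$71 at q = 9

AVC = 87 - 24q + 2q^2 has its minimum $15 at q = 6; price $141 clears that bar, so the firm operates.
MC = 87 - 48q + 6q^2. Setting P = MC and taking the root on the rising branch gives q* = 9.
TR = 141·9 = 1269. TC = 1043 + 297 = 1340. Profit = 1269 − 1340 = -$71.
That loss of $71 beats the $1043 the firm would lose by shutting down; producing recovers $972 of fixed cost.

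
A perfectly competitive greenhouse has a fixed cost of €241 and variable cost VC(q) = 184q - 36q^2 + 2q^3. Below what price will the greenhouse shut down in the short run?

Short-run supply begins at min AVC. From VC = 184q - 36q^2 + 2q^3, AVC = 184 - 36q + 2q^2.
dAVC/dq = -36 + 4q = 0 gives q = 9. min AVC = 184 - 36·9 + 2·9^2 = 22.
For P < €22 the firm produces nothing.

€22 per unit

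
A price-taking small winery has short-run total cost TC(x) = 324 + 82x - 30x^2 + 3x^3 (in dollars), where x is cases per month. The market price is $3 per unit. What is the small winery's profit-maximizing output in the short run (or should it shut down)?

Strip out fixed cost: VC = 82x - 30x^2 + 3x^3. Then AVC = 82 - 30x + 3x^2 and MC = 82 - 60x + 9x^2.
AVC hits its minimum where MC = AVC, at x = 5, giving min AVC = 82 - 30·5 + 3·5^2 = $7.
With P < min AVC ($3 < $7), every unit sold adds to the loss.
Shutting down limits the loss to fixed cost, $324.

Shut down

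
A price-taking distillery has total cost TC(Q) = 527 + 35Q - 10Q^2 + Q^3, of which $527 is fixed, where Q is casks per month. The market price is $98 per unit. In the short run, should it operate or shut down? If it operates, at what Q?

Strip out fixed cost: VC = 35Q - 10Q^2 + Q^3. Then AVC = 35 - 10Q + Q^2 and MC = 35 - 20Q + 3Q^2.
AVC hits its minimum where MC = AVC, at Q = 5, giving min AVC = 35 - 10·5 + 5^2 = $10.
Because $98 ≥ $10, revenue can cover variable cost; the firm operates.
Set P = MC: 98 = 35 - 20Q + 3Q^2 → -63 - 20Q + 3Q^2 = 0. The roots are Q = -7/3 and Q = 9; the profit-maximizing output is on the rising part of MC, so Q* = 9.
Check: AVC at Q = 9 is $26 ≤ P, so revenue covers variable cost.
Profit = P·Q − TC = 98·9 − 761 = $121.

Produce at Q = 9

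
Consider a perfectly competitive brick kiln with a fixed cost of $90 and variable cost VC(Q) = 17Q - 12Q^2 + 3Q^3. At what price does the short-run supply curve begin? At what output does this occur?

$5 per unit, at Q = 2

The shutdown price is the minimum of AVC. VC = 17Q - 12Q^2 + 3Q^3, so AVC = 17 - 12Q + 3Q^2.
dAVC/dQ = -12 + 6Q = 0 gives Q = 2. min AVC = 17 - 12·2 + 3·2^2 = 5.
The firm shuts down for any P below $5.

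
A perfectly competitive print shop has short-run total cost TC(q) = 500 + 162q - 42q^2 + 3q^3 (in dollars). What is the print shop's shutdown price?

$15 per unit

Short-run supply begins at min AVC. From VC = 162q - 42q^2 + 3q^3, AVC = 162 - 42q + 3q^2.
At the minimum of AVC, MC = AVC. MC = 162 - 84q + 9q^2; setting MC = AVC gives 6q^2 - 42q = 0, so q = 7. min AVC = 15.
For P < $15 the firm produces nothing.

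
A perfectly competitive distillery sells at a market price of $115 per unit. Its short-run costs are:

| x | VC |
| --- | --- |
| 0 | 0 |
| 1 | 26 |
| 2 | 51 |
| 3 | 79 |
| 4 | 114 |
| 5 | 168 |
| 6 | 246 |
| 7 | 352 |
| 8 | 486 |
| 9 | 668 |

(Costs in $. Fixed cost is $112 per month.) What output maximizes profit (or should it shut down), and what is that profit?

x = 7; profit = $341

Tabulate TR − TC: x=0: -112; x=1: -23; x=2: 67; x=3: 154; x=4: 234; x=5: 295; x=6: 332; x=7: 341; x=8: 322; x=9: 255.
Profit is maximized at x = 7. AVC there is 352/7 = $50.29 ≤ P, so producing beats shutting down (which would give -$112).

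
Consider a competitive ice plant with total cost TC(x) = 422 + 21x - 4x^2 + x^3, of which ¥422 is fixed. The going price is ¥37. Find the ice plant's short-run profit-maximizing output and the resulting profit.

AVC = 21 - 4x + x^2 has its minimum ¥17 at x = 2; price ¥37 clears that bar, so the firm operates.
With MC = 21 - 8x + 3x^2, P = MC on the upward-sloping part at x* = 4.
TR = 37·4 = 148. TC = 422 + 84 = 506. Profit = 148 − 506 = -¥358.
That loss of ¥358 beats the ¥422 the firm would lose by shutting down; producing recovers ¥64 of fixed cost.

Profit = -¥358 at x = 4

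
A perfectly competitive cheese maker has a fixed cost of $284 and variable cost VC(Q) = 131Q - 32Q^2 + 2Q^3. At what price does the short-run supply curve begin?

Short-run supply begins at min AVC. From VC = 131Q - 32Q^2 + 2Q^3, AVC = 131 - 32Q + 2Q^2.
dAVC/dQ = -32 + 4Q = 0 gives Q = 8. min AVC = 131 - 32·8 + 2·8^2 = 3.
The firm shuts down for any P below $3.

$3 per unit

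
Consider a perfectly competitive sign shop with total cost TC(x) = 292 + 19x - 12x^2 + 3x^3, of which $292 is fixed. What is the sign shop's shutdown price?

Short-run supply begins at min AVC. From VC = 19x - 12x^2 + 3x^3, AVC = 19 - 12x + 3x^2.
dAVC/dx = -12 + 6x = 0 gives x = 2. min AVC = 19 - 12·2 + 3·2^2 = 7.
So the shutdown price is $7.

$7 per unit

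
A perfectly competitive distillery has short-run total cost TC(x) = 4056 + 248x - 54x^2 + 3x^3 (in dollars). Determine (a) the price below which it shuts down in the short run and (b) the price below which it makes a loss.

Shutdown price = $5; break-even price = $365

Shutdown price = min AVC. AVC = 248 - 54x + 3x^2, with vertex at x = 9 and minimum $5.
ATC = 4056/x + 248 - 54x + 3x^2. Setting dATC/dx = −4056/x^2 − 54 + 6x = 0 gives x = 13 (since 6·13^3 − 54·13^2 = 4056).
min ATC = 4056/13 + 248 − 54·13 + 3·13^2 = $365. That is the break-even price.
For $5 ≤ P < $365 the firm produces at a loss; below $5 it shuts down.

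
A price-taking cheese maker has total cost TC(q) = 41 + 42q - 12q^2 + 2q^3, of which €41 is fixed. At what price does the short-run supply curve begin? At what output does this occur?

€24 per unit, at q = 3

The shutdown price is the minimum of AVC. VC = 42q - 12q^2 + 2q^3, so AVC = 42 - 12q + 2q^2.
dAVC/dq = -12 + 4q = 0 gives q = 3. min AVC = 42 - 12·3 + 2·3^2 = 24.
The firm shuts down for any P below €24.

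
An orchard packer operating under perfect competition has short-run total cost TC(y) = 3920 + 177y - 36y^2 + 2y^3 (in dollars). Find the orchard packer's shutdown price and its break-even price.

Shutdown price = min AVC. AVC = 177 - 36y + 2y^2, with vertex at y = 9 and minimum $15.
ATC = 3920/y + 177 - 36y + 2y^2. Setting dATC/dy = −3920/y^2 − 36 + 4y = 0 gives y = 14 (since 4·14^3 − 36·14^2 = 3920).
min ATC = 3920/14 + 177 − 36·14 + 2·14^2 = $345. That is the break-even price.
Between these two prices the firm operates at a loss; above $345 it earns a profit.

Shutdown price = $15; break-even price = $345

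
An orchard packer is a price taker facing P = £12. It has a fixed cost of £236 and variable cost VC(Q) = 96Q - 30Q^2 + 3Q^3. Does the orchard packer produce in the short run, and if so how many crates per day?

Shut down

From TC, MC = TC'(Q) = 96 - 60Q + 9Q^2 and AVC = VC/Q = 96 - 30Q + 3Q^2.
The AVC parabola has its vertex at Q = 30/6 = 5, where AVC = 96 - 30·5 + 3·5^2 = £21.
P = £12 lies below min AVC = £21; no output level covers variable cost.
Shutting down limits the loss to fixed cost, £236.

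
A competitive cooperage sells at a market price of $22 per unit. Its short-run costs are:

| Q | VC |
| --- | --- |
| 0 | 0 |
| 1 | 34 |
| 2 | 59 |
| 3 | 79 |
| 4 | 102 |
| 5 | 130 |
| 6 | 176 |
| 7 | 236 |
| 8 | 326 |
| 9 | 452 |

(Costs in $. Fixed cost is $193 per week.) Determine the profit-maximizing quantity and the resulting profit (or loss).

Q = 0 (shut down); profit = -$193

Tabulate TR − TC: Q=0: -193; Q=1: -205; Q=2: -208; Q=3: -206; Q=4: -207; Q=5: -213; Q=6: -237; Q=7: -275; Q=8: -343; Q=9: -447.
Profit is highest at Q = 0. Equivalently, the lowest AVC in the table is 102/4 ≈ $25.50 at Q = 4, and P = $22 falls below it — price never covers variable cost, so the firm shuts down and loses only its fixed cost.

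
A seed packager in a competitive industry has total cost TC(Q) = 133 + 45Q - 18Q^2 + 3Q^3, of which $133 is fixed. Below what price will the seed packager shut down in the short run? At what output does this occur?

The shutdown price is the minimum of AVC. VC = 45Q - 18Q^2 + 3Q^3, so AVC = 45 - 18Q + 3Q^2.
dAVC/dQ = -18 + 6Q = 0 gives Q = 3. min AVC = 45 - 18·3 + 3·3^2 = 18.
So the shutdown price is $18.

$18 per unit, at Q = 3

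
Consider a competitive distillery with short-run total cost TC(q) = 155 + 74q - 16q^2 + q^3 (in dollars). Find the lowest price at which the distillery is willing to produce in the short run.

$10 per unit

The firm shuts down when price falls below the minimum of average variable cost. AVC = VC/q = 74 - 16q + q^2.
dAVC/dq = -16 + 2q = 0 gives q = 8. min AVC = 74 - 16·8 + 8^2 = 10.
For P < $10 the firm produces nothing.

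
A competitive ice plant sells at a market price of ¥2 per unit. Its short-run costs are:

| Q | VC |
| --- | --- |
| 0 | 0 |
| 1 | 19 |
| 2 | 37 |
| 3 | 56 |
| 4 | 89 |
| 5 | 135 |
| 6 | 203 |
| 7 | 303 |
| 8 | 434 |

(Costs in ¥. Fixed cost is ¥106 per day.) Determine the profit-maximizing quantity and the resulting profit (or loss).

Q = 0 (shut down); profit = -¥106

Profit at each row (π = 2Q − TC): Q=0: -106; Q=1: -123; Q=2: -139; Q=3: -156; Q=4: -187; Q=5: -231; Q=6: -297; Q=7: -395; Q=8: -524.
Profit is highest at Q = 0. Equivalently, the lowest AVC in the table is 37/2 ≈ ¥18.50 at Q = 2, and P = ¥2 falls below it — price never covers variable cost, so the firm shuts down and loses only its fixed cost.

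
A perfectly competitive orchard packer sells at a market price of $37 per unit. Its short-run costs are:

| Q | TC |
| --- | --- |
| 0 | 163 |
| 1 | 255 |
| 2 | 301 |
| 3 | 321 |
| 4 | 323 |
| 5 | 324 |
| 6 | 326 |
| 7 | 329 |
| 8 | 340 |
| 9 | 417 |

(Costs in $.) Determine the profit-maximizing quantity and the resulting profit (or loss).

Compute π = P·Q − TC at each output: Q=0: -163; Q=1: -218; Q=2: -227; Q=3: -210; Q=4: -175; Q=5: -139; Q=6: -104; Q=7: -70; Q=8: -44; Q=9: -84.
Profit is maximized at Q = 8. AVC there is 177/8 = $22.12 ≤ P, so producing beats shutting down (which would give -$163).

Q = 8; profit = -$44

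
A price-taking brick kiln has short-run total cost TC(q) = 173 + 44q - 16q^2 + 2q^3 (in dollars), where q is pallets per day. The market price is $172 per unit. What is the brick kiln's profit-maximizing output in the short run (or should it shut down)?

Produce at q = 8

From TC, MC = TC'(q) = 44 - 32q + 6q^2 and AVC = VC/q = 44 - 16q + 2q^2.
AVC hits its minimum where MC = AVC, at q = 4, giving min AVC = 44 - 16·4 + 2·4^2 = $12.
Since P = $172 ≥ min AVC = $12, price covers variable cost and the firm should produce.
Set P = MC: 172 = 44 - 32q + 6q^2 → -128 - 32q + 6q^2 = 0. The roots are q = -8/3 and q = 8; the profit-maximizing output is on the rising part of MC, so q* = 8.
Check: AVC at q = 8 is $44 ≤ P, so revenue covers variable cost.
Profit = P·q − TC = 172·8 − 525 = $851.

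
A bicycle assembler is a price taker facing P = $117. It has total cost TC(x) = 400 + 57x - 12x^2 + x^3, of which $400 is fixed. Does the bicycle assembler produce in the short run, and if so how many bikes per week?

Strip out fixed cost: VC = 57x - 12x^2 + x^3. Then AVC = 57 - 12x + x^2 and MC = 57 - 24x + 3x^2.
The AVC parabola has its vertex at x = 12/2 = 6, where AVC = 57 - 12·6 + 6^2 = $21.
Because $117 ≥ $21, revenue can cover variable cost; the firm operates.
Set P = MC: 117 = 57 - 24x + 3x^2 → -60 - 24x + 3x^2 = 0. The roots are x = -2 and x = 10; the profit-maximizing output is on the rising part of MC, so x* = 10.
Check: AVC at x = 10 is $37 ≤ P, so revenue covers variable cost.
Profit = P·x − TC = 117·10 − 770 = $400.

Produce at x = 10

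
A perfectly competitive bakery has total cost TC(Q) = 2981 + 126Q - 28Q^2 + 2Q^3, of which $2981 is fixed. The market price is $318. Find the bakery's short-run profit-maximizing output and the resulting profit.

AVC = 126 - 28Q + 2Q^2; min AVC = $28 at Q = 7. Since P = $318 ≥ min AVC, the firm produces.
With MC = 126 - 56Q + 6Q^2, P = MC on the upward-sloping part at Q* = 12.
TR = 318·12 = 3816. TC = 2981 + 936 = 3917. Profit = 3816 − 3917 = -$101.
Shutting down would mean losing the fixed cost of $2981, so operating at a loss of $101 is better by $2880.

Profit = -$101 at Q = 12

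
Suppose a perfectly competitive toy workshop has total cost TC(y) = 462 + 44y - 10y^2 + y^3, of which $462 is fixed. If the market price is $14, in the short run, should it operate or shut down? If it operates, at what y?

Shut down

Variable cost is VC = 44y - 10y^2 + y^3, so AVC = VC/y = 44 - 10y + y^2 and MC = dTC/dy = 44 - 20y + 3y^2.
AVC hits its minimum where MC = AVC, at y = 5, giving min AVC = 44 - 10·5 + 5^2 = $19.
With P < min AVC ($14 < $19), every unit sold adds to the loss.
Shutting down limits the loss to fixed cost, $462.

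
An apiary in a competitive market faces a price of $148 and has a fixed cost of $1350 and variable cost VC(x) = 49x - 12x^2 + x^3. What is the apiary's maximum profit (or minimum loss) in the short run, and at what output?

Profit = -$140 at x = 11

AVC = 49 - 12x + x^2 has its minimum $13 at x = 6; price $148 clears that bar, so the firm operates.
With MC = 49 - 24x + 3x^2, P = MC on the upward-sloping part at x* = 11.
TR = 148·11 = 1628. TC = 1350 + 418 = 1768. Profit = 1628 − 1768 = -$140.
Shutting down would mean losing the fixed cost of $1350, so operating at a loss of $140 is better by $1210.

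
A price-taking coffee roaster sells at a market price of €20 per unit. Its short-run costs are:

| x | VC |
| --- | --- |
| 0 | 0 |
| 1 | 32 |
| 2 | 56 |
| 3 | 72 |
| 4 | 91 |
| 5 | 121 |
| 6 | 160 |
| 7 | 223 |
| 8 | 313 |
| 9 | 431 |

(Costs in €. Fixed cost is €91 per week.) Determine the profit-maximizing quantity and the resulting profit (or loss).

x = 0 (shut down); profit = -€91

Tabulate TR − TC: x=0: -91; x=1: -103; x=2: -107; x=3: -103; x=4: -102; x=5: -112; x=6: -131; x=7: -174; x=8: -244; x=9: -342.
Profit is highest at x = 0. Equivalently, the lowest AVC in the table is 91/4 ≈ €22.75 at x = 4, and P = €20 falls below it — price never covers variable cost, so the firm shuts down and loses only its fixed cost.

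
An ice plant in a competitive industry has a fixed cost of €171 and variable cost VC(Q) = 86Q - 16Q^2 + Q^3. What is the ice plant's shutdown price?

The firm shuts down when price falls below the minimum of average variable cost. AVC = VC/Q = 86 - 16Q + Q^2.
At the minimum of AVC, MC = AVC. MC = 86 - 32Q + 3Q^2; setting MC = AVC gives 2Q^2 - 16Q = 0, so Q = 8. min AVC = 22.
The firm shuts down for any P below €22.

€22 per unit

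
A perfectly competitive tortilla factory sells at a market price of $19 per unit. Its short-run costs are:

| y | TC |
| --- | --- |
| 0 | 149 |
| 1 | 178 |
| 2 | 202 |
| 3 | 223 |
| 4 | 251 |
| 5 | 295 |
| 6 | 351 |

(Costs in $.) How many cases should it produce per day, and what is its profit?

Profit at each row (π = 19y − TC): y=0: -149; y=1: -159; y=2: -164; y=3: -166; y=4: -175; y=5: -200; y=6: -237.
Profit is highest at y = 0. Equivalently, the lowest AVC in the table is 74/3 ≈ $24.67 at y = 3, and P = $19 falls below it — price never covers variable cost, so the firm shuts down and loses only its fixed cost.

y = 0 (shut down); profit = -$149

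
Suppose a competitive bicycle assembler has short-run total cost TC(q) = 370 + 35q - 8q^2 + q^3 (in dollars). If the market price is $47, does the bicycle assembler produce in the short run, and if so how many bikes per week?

Produce at q = 6

Strip out fixed cost: VC = 35q - 8q^2 + q^3. Then AVC = 35 - 8q + q^2 and MC = 35 - 16q + 3q^2.
The AVC parabola has its vertex at q = 8/2 = 4, where AVC = 35 - 8·4 + 4^2 = $19.
Since P = $47 ≥ min AVC = $19, price covers variable cost and the firm should produce.
Solving P = MC: -12 - 16q + 3q^2 = 0 ⇒ q = -2/3 or 6. On the upward-sloping branch, q* = 6.
Check: AVC at q = 6 is $23 ≤ P, so revenue covers variable cost.
Profit = P·q − TC = 47·6 − 508 = -$226, a loss, but smaller than the $370 fixed cost the firm would lose by shutting down.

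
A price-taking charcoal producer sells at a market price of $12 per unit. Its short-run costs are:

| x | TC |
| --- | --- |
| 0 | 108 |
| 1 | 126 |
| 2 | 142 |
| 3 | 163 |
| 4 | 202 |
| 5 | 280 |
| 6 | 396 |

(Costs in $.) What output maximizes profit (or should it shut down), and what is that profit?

x = 0 (shut down); profit = -$108

Profit at each row (π = 12x − TC): x=0: -108; x=1: -114; x=2: -118; x=3: -127; x=4: -154; x=5: -220; x=6: -324.
Profit is highest at x = 0. Equivalently, the lowest AVC in the table is 34/2 ≈ $17 at x = 2, and P = $12 falls below it — price never covers variable cost, so the firm shuts down and loses only its fixed cost.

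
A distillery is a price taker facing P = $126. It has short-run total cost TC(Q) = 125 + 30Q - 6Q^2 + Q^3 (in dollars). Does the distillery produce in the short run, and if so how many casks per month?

Produce at Q = 8

Variable cost is VC = 30Q - 6Q^2 + Q^3, so AVC = VC/Q = 30 - 6Q + Q^2 and MC = dTC/dQ = 30 - 12Q + 3Q^2.
The AVC parabola has its vertex at Q = 6/2 = 3, where AVC = 30 - 6·3 + 3^2 = $21.
Because $126 ≥ $21, revenue can cover variable cost; the firm operates.
Set P = MC: 126 = 30 - 12Q + 3Q^2 → -96 - 12Q + 3Q^2 = 0. The roots are Q = -4 and Q = 8; the profit-maximizing output is on the rising part of MC, so Q* = 8.
Check: AVC at Q = 8 is $46 ≤ P, so revenue covers variable cost.
Profit = P·Q − TC = 126·8 − 493 = $515.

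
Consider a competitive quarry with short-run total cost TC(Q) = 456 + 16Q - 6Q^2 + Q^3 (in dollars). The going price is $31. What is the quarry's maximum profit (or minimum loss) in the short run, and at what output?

AVC = 16 - 6Q + Q^2; min AVC = $7 at Q = 3. Since P = $31 ≥ min AVC, the firm produces.
MC = 16 - 12Q + 3Q^2. Setting P = MC and taking the root on the rising branch gives Q* = 5.
TR = 31·5 = 155. TC = 456 + 55 = 511. Profit = 155 − 511 = -$356.
That loss of $356 beats the $456 the firm would lose by shutting down; producing recovers $100 of fixed cost.

Profit = -$356 at Q = 5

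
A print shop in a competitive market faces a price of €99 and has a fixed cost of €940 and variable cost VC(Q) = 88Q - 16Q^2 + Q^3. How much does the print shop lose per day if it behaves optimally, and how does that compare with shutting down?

AVC = 88 - 16Q + Q^2 has its minimum €24 at Q = 8; price €99 clears that bar, so the firm operates.
MC = 88 - 32Q + 3Q^2. Setting P = MC and taking the root on the rising branch gives Q* = 11.
TR = 99·11 = 1089. TC = 940 + 363 = 1303. Profit = 1089 − 1303 = -€214.
Shutting down would mean losing the fixed cost of €940, so operating at a loss of €214 is better by €726.

Profit = -€214 at Q = 11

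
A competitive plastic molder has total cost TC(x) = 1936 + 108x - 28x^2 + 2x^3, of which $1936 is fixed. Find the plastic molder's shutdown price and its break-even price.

Shutdown price = $10; break-even price = $218

Shutdown price = min AVC. AVC = 108 - 28x + 2x^2, with vertex at x = 7 and minimum $10.
ATC = 1936/x + 108 - 28x + 2x^2. Setting dATC/dx = −1936/x^2 − 28 + 4x = 0 gives x = 11 (since 4·11^3 − 28·11^2 = 1936).
min ATC = 1936/11 + 108 − 28·11 + 2·11^2 = $218. That is the break-even price.
For $10 ≤ P < $218 the firm produces at a loss; below $10 it shuts down.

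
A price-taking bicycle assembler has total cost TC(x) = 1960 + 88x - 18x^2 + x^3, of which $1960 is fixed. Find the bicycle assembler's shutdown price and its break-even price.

Shutdown price = $7; break-even price = $172

AVC = 88 - 18x + x^2; minimized at x = 9, giving min AVC = $7. That is the shutdown price.
ATC = 1960/x + 88 - 18x + x^2. Setting dATC/dx = −1960/x^2 − 18 + 2x = 0 gives x = 14 (since 2·14^3 − 18·14^2 = 1960).
min ATC = 1960/14 + 88 − 18·14 + 14^2 = $172. That is the break-even price.
Between these two prices the firm operates at a loss; above $172 it earns a profit.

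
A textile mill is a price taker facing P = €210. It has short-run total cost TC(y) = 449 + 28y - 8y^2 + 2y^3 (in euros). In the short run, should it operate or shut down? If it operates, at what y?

From TC, MC = TC'(y) = 28 - 16y + 6y^2 and AVC = VC/y = 28 - 8y + 2y^2.
AVC is minimized where dAVC/dy = -8 + 4y = 0, at y = 2; min AVC = 28 - 8·2 + 2·2^2 = €20.
P = €210 exceeds min AVC = €20, so the firm stays open.
Solving P = MC: -182 - 16y + 6y^2 = 0 ⇒ y = -13/3 or 7. On the upward-sloping branch, y* = 7.
Check: AVC at y = 7 is €70 ≤ P, so revenue covers variable cost.
Profit = P·y − TC = 210·7 − 939 = €531.

Produce at y = 7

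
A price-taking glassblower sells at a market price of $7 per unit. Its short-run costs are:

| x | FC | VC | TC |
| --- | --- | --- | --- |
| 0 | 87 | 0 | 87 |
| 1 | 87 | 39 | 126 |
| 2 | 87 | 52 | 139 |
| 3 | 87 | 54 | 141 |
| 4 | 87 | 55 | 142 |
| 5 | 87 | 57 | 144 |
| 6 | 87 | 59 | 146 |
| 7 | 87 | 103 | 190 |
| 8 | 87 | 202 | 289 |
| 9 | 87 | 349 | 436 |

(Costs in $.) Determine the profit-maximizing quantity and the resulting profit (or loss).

x = 0 (shut down); profit = -$87

Tabulate TR − TC: x=0: -87; x=1: -119; x=2: -125; x=3: -120; x=4: -114; x=5: -109; x=6: -104; x=7: -141; x=8: -233; x=9: -373.
Profit is highest at x = 0. Equivalently, the lowest AVC in the table is 59/6 ≈ $9.83 at x = 6, and P = $7 falls below it — price never covers variable cost, so the firm shuts down and loses only its fixed cost.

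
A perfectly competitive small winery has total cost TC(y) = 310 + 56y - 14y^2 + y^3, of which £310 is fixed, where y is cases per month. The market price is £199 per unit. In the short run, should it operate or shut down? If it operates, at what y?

Strip out fixed cost: VC = 56y - 14y^2 + y^3. Then AVC = 56 - 14y + y^2 and MC = 56 - 28y + 3y^2.
AVC hits its minimum where MC = AVC, at y = 7, giving min AVC = 56 - 14·7 + 7^2 = £7.
Since P = £199 ≥ min AVC = £7, price covers variable cost and the firm should produce.
Solving P = MC: -143 - 28y + 3y^2 = 0 ⇒ y = -11/3 or 13. On the upward-sloping branch, y* = 13.
Check: AVC at y = 13 is £43 ≤ P, so revenue covers variable cost.
Profit = P·y − TC = 199·13 − 869 = £1718.

Produce at y = 13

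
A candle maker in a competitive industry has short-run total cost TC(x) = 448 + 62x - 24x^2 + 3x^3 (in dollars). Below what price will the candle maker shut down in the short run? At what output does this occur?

$14 per unit, at x = 4

Short-run supply begins at min AVC. From VC = 62x - 24x^2 + 3x^3, AVC = 62 - 24x + 3x^2.
At the minimum of AVC, MC = AVC. MC = 62 - 48x + 9x^2; setting MC = AVC gives 6x^2 - 24x = 0, so x = 4. min AVC = 14.
For P < $14 the firm produces nothing.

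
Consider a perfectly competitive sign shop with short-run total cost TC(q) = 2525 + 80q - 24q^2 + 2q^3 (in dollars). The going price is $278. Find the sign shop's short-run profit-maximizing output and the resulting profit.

AVC = 80 - 24q + 2q^2; min AVC = $8 at q = 6. Since P = $278 ≥ min AVC, the firm produces.
MC = 80 - 48q + 6q^2. Setting P = MC and taking the root on the rising branch gives q* = 11.
TR = 278·11 = 3058. TC = 2525 + 638 = 3163. Profit = 3058 − 3163 = -$105.
By producing, the firm covers all variable cost plus $2420 of fixed cost; shutting down would lose the full $2525.

Profit = -$105 at q = 11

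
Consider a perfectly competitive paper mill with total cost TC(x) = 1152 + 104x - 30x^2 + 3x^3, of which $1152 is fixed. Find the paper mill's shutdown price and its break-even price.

Shutdown price = min AVC. AVC = 104 - 30x + 3x^2, with vertex at x = 5 and minimum $29.
ATC = 1152/x + 104 - 30x + 3x^2. Setting dATC/dx = −1152/x^2 − 30 + 6x = 0 gives x = 8 (since 6·8^3 − 30·8^2 = 1152).
min ATC = 1152/8 + 104 − 30·8 + 3·8^2 = $200. That is the break-even price.
Between these two prices the firm operates at a loss; above $200 it earns a profit.

Shutdown price = $29; break-even price = $200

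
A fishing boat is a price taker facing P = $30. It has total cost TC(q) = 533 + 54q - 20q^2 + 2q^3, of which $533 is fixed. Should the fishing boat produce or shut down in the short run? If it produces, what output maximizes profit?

From TC, MC = TC'(q) = 54 - 40q + 6q^2 and AVC = VC/q = 54 - 20q + 2q^2.
AVC is minimized where dAVC/dq = -20 + 4q = 0, at q = 5; min AVC = 54 - 20·5 + 2·5^2 = $4.
Since P = $30 ≥ min AVC = $4, price covers variable cost and the firm should produce.
P = MC gives 24 - 40q + 6q^2 = 0, with roots 2/3 and 6. Take the larger (rising MC): q* = 6.
Check: AVC at q = 6 is $6 ≤ P, so revenue covers variable cost.
Profit = P·q − TC = 30·6 − 569 = -$389, a loss, but smaller than the $533 fixed cost the firm would lose by shutting down.

Produce at q = 6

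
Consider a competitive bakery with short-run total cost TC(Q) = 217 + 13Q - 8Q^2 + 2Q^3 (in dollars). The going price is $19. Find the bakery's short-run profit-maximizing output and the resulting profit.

Profit = -$181 at Q = 3

AVC = 13 - 8Q + 2Q^2 has its minimum $5 at Q = 2; price $19 clears that bar, so the firm operates.
MC = 13 - 16Q + 6Q^2. Setting P = MC and taking the root on the rising branch gives Q* = 3.
TR = 19·3 = 57. TC = 217 + 21 = 238. Profit = 57 − 238 = -$181.
By producing, the firm covers all variable cost plus $36 of fixed cost; shutting down would lose the full $217.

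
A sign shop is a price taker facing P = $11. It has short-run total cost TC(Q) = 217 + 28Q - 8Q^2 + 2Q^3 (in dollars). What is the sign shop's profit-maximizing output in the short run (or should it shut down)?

From TC, MC = TC'(Q) = 28 - 16Q + 6Q^2 and AVC = VC/Q = 28 - 8Q + 2Q^2.
AVC is minimized where dAVC/dQ = -8 + 4Q = 0, at Q = 2; min AVC = 28 - 8·2 + 2·2^2 = $20.
P = $11 lies below min AVC = $20; no output level covers variable cost.
The firm minimizes its loss by shutting down and losing only its fixed cost of $217.

Shut down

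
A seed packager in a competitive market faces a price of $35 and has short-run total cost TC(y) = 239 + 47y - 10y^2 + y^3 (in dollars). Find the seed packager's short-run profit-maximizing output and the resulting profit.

Profit = -$167 at y = 6

AVC = 47 - 10y + y^2 has its minimum $22 at y = 5; price $35 clears that bar, so the firm operates.
MC = 47 - 20y + 3y^2. Setting P = MC and taking the root on the rising branch gives y* = 6.
TR = 35·6 = 210. TC = 239 + 138 = 377. Profit = 210 − 377 = -$167.
Shutting down would mean losing the fixed cost of $239, so operating at a loss of $167 is better by $72.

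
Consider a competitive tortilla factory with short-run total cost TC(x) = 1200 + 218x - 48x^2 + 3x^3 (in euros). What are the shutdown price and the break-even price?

Shutdown price = €26; break-even price = €158

Shutdown price = min AVC. AVC = 218 - 48x + 3x^2, with vertex at x = 8 and minimum €26.
ATC = 1200/x + 218 - 48x + 3x^2. Setting dATC/dx = −1200/x^2 − 48 + 6x = 0 gives x = 10 (since 6·10^3 − 48·10^2 = 1200).
min ATC = 1200/10 + 218 − 48·10 + 3·10^2 = €158. That is the break-even price.
For €26 ≤ P < €158 the firm produces at a loss; below €26 it shuts down.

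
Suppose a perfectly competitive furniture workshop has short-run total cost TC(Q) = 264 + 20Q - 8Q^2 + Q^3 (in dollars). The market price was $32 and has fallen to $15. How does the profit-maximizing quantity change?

AVC = 20 - 8Q + Q^2, minimized at Q = 4 where min AVC = $4. MC = 20 - 16Q + 3Q^2.
With P = $32 above the shutdown price, P = MC gives Q = 6.
At P = $15 ≥ min AVC, set P = MC: Q = 5. The firm stays open but cuts output.

Output falls from 6 to 5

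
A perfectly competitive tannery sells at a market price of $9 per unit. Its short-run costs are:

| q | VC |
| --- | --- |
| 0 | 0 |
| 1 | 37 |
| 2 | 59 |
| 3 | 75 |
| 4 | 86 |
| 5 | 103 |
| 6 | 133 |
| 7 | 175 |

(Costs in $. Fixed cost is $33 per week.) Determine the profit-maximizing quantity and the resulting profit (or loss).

q = 0 (shut down); profit = -$33

Profit at each row (π = 9q − TC): q=0: -33; q=1: -61; q=2: -74; q=3: -81; q=4: -83; q=5: -91; q=6: -112; q=7: -145.
Profit is highest at q = 0. Equivalently, the lowest AVC in the table is 103/5 ≈ $20.60 at q = 5, and P = $9 falls below it — price never covers variable cost, so the firm shuts down and loses only its fixed cost.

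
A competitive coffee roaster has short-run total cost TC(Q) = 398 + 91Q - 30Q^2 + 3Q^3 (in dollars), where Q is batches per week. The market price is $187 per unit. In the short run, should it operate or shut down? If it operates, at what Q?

Produce at Q = 8

Variable cost is VC = 91Q - 30Q^2 + 3Q^3, so AVC = VC/Q = 91 - 30Q + 3Q^2 and MC = dTC/dQ = 91 - 60Q + 9Q^2.
The AVC parabola has its vertex at Q = 30/6 = 5, where AVC = 91 - 30·5 + 3·5^2 = $16.
Because $187 ≥ $16, revenue can cover variable cost; the firm operates.
Set P = MC: 187 = 91 - 60Q + 9Q^2 → -96 - 60Q + 9Q^2 = 0. The roots are Q = -4/3 and Q = 8; the profit-maximizing output is on the rising part of MC, so Q* = 8.
Check: AVC at Q = 8 is $43 ≤ P, so revenue covers variable cost.
Profit = P·Q − TC = 187·8 − 742 = $754.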